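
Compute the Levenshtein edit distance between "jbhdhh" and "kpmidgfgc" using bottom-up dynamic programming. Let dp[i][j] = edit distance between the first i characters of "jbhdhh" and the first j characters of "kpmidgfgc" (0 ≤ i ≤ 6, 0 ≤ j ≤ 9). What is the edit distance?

   ''  k  p  m  i  d  g  f  g  c
''  0  1  2  3  4  5  6  7  8  9
 j  1  1  2  3  4  5  6  7  8  9
 b  2  2  2  3  4  5  6  7  8  9
 h  3  3  3  3  4  5  6  7  8  9
 d  4  4  4  4  4  4  5  6  7  8
 h  5  5  5  5  5  5  5  6  7  8
 h  6  6  6  6  6  6  6  6  7  8

8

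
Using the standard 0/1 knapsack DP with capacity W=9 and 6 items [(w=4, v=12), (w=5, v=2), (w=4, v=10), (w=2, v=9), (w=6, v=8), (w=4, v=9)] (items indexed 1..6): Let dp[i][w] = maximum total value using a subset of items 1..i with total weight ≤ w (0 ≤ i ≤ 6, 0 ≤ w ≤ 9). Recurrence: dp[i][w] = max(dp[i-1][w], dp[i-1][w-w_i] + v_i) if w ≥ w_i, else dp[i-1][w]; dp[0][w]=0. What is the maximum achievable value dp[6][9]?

22

i\w   0   1   2   3   4   5   6   7   8   9
  0   0   0   0   0   0   0   0   0   0   0
  1   0   0   0   0  12  12  12  12  12  12
  2   0   0   0   0  12  12  12  12  12  14
  3   0   0   0   0  12  12  12  12  22  22
  4   0   0   9   9  12  12  21  21  22  22
  5   0   0   9   9  12  12  21  21  22  22
  6   0   0   9   9  12  12  21  21  22  22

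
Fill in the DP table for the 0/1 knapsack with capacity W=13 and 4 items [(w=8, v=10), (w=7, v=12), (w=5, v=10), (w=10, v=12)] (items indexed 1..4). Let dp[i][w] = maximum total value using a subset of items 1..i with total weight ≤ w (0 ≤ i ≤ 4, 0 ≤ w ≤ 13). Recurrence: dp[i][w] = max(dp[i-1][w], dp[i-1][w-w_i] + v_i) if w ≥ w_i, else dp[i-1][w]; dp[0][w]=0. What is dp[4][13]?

22

i\w   0   1   2   3   4   5   6   7   8   9  10  11  12  13
  0   0   0   0   0   0   0   0   0   0   0   0   0   0   0
  1   0   0   0   0   0   0   0   0  10  10  10  10  10  10
  2   0   0   0   0   0   0   0  12  12  12  12  12  12  12
  3   0   0   0   0   0  10  10  12  12  12  12  12  22  22
  4   0   0   0   0   0  10  10  12  12  12  12  12  22  22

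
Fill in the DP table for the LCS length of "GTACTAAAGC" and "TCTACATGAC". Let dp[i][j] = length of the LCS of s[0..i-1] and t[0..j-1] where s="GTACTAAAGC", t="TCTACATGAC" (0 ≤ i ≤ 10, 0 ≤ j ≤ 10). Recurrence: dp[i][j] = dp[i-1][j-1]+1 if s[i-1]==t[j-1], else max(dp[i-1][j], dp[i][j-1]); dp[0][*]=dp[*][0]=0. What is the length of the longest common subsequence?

   ''  T  C  T  A  C  A  T  G  A  C
''  0  0  0  0  0  0  0  0  0  0  0
 G  0  0  0  0  0  0  0  0  1  1  1
 T  0  1  1  1  1  1  1  1  1  1  1
 A  0  1  1  1  2  2  2  2  2  2  2
 C  0  1  2  2  2  3  3  3  3  3  3
 T  0  1  2  3  3  3  3  4  4  4  4
 A  0  1  2  3  4  4  4  4  4  5  5
 A  0  1  2  3  4  4  5  5  5  5  5
 A  0  1  2  3  4  4  5  5  5  6  6
 G  0  1  2  3  4  4  5  5  6  6  6
 C  0  1  2  3  4  5  5  5  6  6  7

7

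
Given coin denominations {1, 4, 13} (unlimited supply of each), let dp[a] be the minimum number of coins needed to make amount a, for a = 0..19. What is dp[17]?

 a  0  1  2  3  4  5  6  7  8  9 10 11 12 13 14 15 16 17 18 19
dp  0  1  2  3  1  2  3  4  2  3  4  5  3  1  2  3  4  2  3  4

2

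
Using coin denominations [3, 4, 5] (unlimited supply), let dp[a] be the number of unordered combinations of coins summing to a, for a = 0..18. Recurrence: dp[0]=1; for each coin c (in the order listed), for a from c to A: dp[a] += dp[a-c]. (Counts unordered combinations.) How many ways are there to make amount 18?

after  coin     0     1     2     3     4     5     6     7     8     9    10    11    12    13    14    15    16    17    18
          3     1     0     0     1     0     0     1     0     0     1     0     0     1     0     0     1     0     0     1
          4     1     0     0     1     1     0     1     1     1     1     1     1     2     1     1     2     2     1     2
          5     1     0     0     1     1     1     1     1     2     2     2     2     3     3     3     4     4     4     5

5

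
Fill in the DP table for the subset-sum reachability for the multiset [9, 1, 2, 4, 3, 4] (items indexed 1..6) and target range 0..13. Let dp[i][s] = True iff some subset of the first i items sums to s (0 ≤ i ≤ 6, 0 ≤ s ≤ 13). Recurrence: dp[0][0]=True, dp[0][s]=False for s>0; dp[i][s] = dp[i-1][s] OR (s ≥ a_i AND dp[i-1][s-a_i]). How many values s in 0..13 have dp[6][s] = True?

i\s   0   1   2   3   4   5   6   7   8   9  10  11  12  13
  0   T   F   F   F   F   F   F   F   F   F   F   F   F   F
  1   T   F   F   F   F   F   F   F   F   T   F   F   F   F
  2   T   T   F   F   F   F   F   F   F   T   T   F   F   F
  3   T   T   T   T   F   F   F   F   F   T   T   T   T   F
  4   T   T   T   T   T   T   T   T   F   T   T   T   T   T
  5   T   T   T   T   T   T   T   T   T   T   T   T   T   T
  6   T   T   T   T   T   T   T   T   T   T   T   T   T   T

14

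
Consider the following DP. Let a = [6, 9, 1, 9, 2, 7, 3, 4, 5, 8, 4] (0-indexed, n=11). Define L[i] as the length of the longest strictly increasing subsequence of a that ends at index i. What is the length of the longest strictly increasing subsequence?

   i    0    1    2    3    4    5    6    7    8    9   10
a[i]    6    9    1    9    2    7    3    4    5    8    4
L[i]    1    2    1    2    2    3    3    4    5    6    4

6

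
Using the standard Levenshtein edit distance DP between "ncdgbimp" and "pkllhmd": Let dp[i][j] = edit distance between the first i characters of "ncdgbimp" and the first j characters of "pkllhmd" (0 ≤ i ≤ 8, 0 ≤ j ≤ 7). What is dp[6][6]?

6

   ''  p  k  l  l  h  m  d
''  0  1  2  3  4  5  6  7
 n  1  1  2  3  4  5  6  7
 c  2  2  2  3  4  5  6  7
 d  3  3  3  3  4  5  6  6
 g  4  4  4  4  4  5  6  7
 b  5  5  5  5  5  5  6  7
 i  6  6  6  6  6  6  6  7
 m  7  7  7  7  7  7  6  7
 p  8  7  8  8  8  8  7  7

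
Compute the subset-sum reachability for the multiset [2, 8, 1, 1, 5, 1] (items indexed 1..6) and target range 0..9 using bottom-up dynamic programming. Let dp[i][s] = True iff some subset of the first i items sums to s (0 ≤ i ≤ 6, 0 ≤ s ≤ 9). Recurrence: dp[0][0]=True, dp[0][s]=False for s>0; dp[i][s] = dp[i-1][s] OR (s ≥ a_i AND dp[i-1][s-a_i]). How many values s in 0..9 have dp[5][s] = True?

i\s   0   1   2   3   4   5   6   7   8   9
  0   T   F   F   F   F   F   F   F   F   F
  1   T   F   T   F   F   F   F   F   F   F
  2   T   F   T   F   F   F   F   F   T   F
  3   T   T   T   T   F   F   F   F   T   T
  4   T   T   T   T   T   F   F   F   T   T
  5   T   T   T   T   T   T   T   T   T   T
  6   T   T   T   T   T   T   T   T   T   T

10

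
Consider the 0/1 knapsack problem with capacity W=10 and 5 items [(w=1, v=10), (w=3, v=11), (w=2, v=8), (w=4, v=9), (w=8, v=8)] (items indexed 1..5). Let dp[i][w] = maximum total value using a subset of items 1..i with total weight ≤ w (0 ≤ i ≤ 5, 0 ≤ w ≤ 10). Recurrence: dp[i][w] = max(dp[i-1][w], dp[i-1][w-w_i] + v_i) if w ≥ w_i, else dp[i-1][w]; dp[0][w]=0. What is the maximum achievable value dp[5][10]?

38

i\w   0   1   2   3   4   5   6   7   8   9  10
  0   0   0   0   0   0   0   0   0   0   0   0
  1   0  10  10  10  10  10  10  10  10  10  10
  2   0  10  10  11  21  21  21  21  21  21  21
  3   0  10  10  18  21  21  29  29  29  29  29
  4   0  10  10  18  21  21  29  29  30  30  38
  5   0  10  10  18  21  21  29  29  30  30  38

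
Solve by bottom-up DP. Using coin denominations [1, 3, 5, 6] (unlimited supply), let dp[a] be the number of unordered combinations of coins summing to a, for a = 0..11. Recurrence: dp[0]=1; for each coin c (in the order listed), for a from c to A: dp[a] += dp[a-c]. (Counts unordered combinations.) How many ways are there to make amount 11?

11

after  coin     0     1     2     3     4     5     6     7     8     9    10    11
          1     1     1     1     1     1     1     1     1     1     1     1     1
          3     1     1     1     2     2     2     3     3     3     4     4     4
          5     1     1     1     2     2     3     4     4     5     6     7     8
          6     1     1     1     2     2     3     5     5     6     8     9    11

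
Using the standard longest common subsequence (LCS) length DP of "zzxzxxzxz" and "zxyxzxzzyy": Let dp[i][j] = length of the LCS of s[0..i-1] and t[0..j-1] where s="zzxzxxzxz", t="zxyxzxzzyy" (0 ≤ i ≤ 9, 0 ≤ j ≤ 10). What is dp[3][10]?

3

   ''  z  x  y  x  z  x  z  z  y  y
''  0  0  0  0  0  0  0  0  0  0  0
 z  0  1  1  1  1  1  1  1  1  1  1
 z  0  1  1  1  1  2  2  2  2  2  2
 x  0  1  2  2  2  2  3  3  3  3  3
 z  0  1  2  2  2  3  3  4  4  4  4
 x  0  1  2  2  3  3  4  4  4  4  4
 x  0  1  2  2  3  3  4  4  4  4  4
 z  0  1  2  2  3  4  4  5  5  5  5
 x  0  1  2  2  3  4  5  5  5  5  5
 z  0  1  2  2  3  4  5  6  6  6  6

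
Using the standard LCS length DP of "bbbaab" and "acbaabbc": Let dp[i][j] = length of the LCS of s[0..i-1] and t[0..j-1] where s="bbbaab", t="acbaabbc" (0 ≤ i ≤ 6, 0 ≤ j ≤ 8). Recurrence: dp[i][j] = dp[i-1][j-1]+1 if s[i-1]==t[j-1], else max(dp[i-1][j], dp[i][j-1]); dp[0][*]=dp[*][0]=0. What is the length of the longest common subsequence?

   ''  a  c  b  a  a  b  b  c
''  0  0  0  0  0  0  0  0  0
 b  0  0  0  1  1  1  1  1  1
 b  0  0  0  1  1  1  2  2  2
 b  0  0  0  1  1  1  2  3  3
 a  0  1  1  1  2  2  2  3  3
 a  0  1  1  1  2  3  3  3  3
 b  0  1  1  2  2  3  4  4  4

4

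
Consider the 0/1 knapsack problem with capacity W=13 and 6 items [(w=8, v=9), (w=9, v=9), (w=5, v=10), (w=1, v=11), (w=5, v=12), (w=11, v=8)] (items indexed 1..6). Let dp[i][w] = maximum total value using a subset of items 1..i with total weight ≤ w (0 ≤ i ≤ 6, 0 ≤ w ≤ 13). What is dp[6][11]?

33

i\w   0   1   2   3   4   5   6   7   8   9  10  11  12  13
  0   0   0   0   0   0   0   0   0   0   0   0   0   0   0
  1   0   0   0   0   0   0   0   0   9   9   9   9   9   9
  2   0   0   0   0   0   0   0   0   9   9   9   9   9   9
  3   0   0   0   0   0  10  10  10  10  10  10  10  10  19
  4   0  11  11  11  11  11  21  21  21  21  21  21  21  21
  5   0  11  11  11  11  12  23  23  23  23  23  33  33  33
  6   0  11  11  11  11  12  23  23  23  23  23  33  33  33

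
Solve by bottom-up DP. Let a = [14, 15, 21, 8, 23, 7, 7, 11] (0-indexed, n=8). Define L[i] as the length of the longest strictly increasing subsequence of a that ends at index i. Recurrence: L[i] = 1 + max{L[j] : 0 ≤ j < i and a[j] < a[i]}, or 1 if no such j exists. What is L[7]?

2

   i    0    1    2    3    4    5    6    7
a[i]   14   15   21    8   23    7    7   11
L[i]    1    2    3    1    4    1    1    2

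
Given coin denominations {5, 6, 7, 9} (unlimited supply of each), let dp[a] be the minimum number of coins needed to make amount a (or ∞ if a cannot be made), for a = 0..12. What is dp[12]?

 a  0  1  2  3  4  5  6  7  8  9 10 11 12
dp  0  -  -  -  -  1  1  1  -  1  2  2  2
(- denotes ∞ / unreachable)

2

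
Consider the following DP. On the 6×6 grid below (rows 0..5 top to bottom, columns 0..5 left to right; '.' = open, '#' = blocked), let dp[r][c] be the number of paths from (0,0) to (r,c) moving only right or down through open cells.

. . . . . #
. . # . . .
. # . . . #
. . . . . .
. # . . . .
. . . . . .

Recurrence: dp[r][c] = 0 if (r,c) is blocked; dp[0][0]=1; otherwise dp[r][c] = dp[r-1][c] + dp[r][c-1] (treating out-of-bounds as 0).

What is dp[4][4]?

r\c   0   1   2   3   4   5
  0   1   1   1   1   1   0
  1   1   2   0   1   2   2
  2   1   0   0   1   3   0
  3   1   1   1   2   5   5
  4   1   0   1   3   8  13
  5   1   1   2   5  13  26

8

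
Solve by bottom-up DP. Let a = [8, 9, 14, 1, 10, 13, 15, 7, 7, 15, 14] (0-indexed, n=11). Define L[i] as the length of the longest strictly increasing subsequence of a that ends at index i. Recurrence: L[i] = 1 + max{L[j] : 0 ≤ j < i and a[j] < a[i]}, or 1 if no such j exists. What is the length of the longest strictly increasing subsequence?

5

   i    0    1    2    3    4    5    6    7    8    9   10
a[i]    8    9   14    1   10   13   15    7    7   15   14
L[i]    1    2    3    1    3    4    5    2    2    5    5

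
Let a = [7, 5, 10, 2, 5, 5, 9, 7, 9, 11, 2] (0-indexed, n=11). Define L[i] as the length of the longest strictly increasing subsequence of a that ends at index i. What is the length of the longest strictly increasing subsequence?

   i    0    1    2    3    4    5    6    7    8    9   10
a[i]    7    5   10    2    5    5    9    7    9   11    2
L[i]    1    1    2    1    2    2    3    3    4    5    1

5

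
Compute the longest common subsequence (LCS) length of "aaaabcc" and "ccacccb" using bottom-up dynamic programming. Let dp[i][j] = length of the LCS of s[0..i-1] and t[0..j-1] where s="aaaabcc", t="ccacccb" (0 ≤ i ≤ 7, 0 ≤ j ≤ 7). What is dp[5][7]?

   ''  c  c  a  c  c  c  b
''  0  0  0  0  0  0  0  0
 a  0  0  0  1  1  1  1  1
 a  0  0  0  1  1  1  1  1
 a  0  0  0  1  1  1  1  1
 a  0  0  0  1  1  1  1  1
 b  0  0  0  1  1  1  1  2
 c  0  1  1  1  2  2  2  2
 c  0  1  2  2  2  3  3  3

2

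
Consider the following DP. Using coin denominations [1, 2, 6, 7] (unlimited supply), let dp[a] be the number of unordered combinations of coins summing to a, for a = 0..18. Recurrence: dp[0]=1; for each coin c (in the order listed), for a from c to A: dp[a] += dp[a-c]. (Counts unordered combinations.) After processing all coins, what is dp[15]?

23

after  coin     0     1     2     3     4     5     6     7     8     9    10    11    12    13    14    15    16    17    18
          1     1     1     1     1     1     1     1     1     1     1     1     1     1     1     1     1     1     1     1
          2     1     1     2     2     3     3     4     4     5     5     6     6     7     7     8     8     9     9    10
          6     1     1     2     2     3     3     5     5     7     7     9     9    12    12    15    15    18    18    22
          7     1     1     2     2     3     3     5     6     8     9    11    12    15    17    21    23    27    29    34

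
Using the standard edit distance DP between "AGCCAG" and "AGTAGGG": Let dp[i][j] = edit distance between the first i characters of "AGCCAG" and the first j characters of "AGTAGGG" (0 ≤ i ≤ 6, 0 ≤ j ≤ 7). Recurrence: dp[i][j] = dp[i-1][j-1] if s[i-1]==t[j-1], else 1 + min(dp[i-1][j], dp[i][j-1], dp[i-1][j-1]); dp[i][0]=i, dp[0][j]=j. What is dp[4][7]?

   ''  A  G  T  A  G  G  G
''  0  1  2  3  4  5  6  7
 A  1  0  1  2  3  4  5  6
 G  2  1  0  1  2  3  4  5
 C  3  2  1  1  2  3  4  5
 C  4  3  2  2  2  3  4  5
 A  5  4  3  3  2  3  4  5
 G  6  5  4  4  3  2  3  4

5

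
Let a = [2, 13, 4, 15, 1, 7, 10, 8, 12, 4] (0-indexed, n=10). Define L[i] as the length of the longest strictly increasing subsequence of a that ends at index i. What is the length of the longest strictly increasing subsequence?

   i    0    1    2    3    4    5    6    7    8    9
a[i]    2   13    4   15    1    7   10    8   12    4
L[i]    1    2    2    3    1    3    4    4    5    2

5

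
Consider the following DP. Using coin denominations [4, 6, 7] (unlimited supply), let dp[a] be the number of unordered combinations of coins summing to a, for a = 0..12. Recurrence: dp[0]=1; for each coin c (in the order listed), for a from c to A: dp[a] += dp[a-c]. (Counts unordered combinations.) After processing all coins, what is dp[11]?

1

after  coin     0     1     2     3     4     5     6     7     8     9    10    11    12
          4     1     0     0     0     1     0     0     0     1     0     0     0     1
          6     1     0     0     0     1     0     1     0     1     0     1     0     2
          7     1     0     0     0     1     0     1     1     1     0     1     1     2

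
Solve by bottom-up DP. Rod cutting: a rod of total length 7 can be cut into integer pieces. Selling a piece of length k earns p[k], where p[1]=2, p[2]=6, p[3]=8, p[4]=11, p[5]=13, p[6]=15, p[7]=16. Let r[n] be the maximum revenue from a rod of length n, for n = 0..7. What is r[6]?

   n    0    1    2    3    4    5    6    7
r[n]    0    2    6    8   12   14   18   20

18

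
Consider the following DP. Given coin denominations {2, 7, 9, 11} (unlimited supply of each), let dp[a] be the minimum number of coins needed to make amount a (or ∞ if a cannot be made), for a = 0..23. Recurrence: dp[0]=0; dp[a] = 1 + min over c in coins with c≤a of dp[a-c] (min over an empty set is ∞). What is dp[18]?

2

 a  0  1  2  3  4  5  6  7  8  9 10 11 12 13 14 15 16 17 18 19 20 21 22 23
dp  0  -  1  -  2  -  3  1  4  1  5  1  6  2  2  3  2  4  2  5  2  3  2  3
(- denotes ∞ / unreachable)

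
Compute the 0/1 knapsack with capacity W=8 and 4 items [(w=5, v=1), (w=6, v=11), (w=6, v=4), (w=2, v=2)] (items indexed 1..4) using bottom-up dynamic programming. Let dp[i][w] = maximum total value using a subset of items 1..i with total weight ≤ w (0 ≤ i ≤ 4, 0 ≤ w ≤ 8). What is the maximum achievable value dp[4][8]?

13

i\w   0   1   2   3   4   5   6   7   8
  0   0   0   0   0   0   0   0   0   0
  1   0   0   0   0   0   1   1   1   1
  2   0   0   0   0   0   1  11  11  11
  3   0   0   0   0   0   1  11  11  11
  4   0   0   2   2   2   2  11  11  13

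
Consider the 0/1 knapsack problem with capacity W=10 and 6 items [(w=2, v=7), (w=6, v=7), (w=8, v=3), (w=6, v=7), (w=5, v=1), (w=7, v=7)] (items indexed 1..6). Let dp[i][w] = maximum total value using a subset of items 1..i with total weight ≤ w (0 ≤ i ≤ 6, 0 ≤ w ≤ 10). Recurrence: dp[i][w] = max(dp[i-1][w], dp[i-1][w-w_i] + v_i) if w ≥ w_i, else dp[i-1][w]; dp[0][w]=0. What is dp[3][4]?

7

i\w   0   1   2   3   4   5   6   7   8   9  10
  0   0   0   0   0   0   0   0   0   0   0   0
  1   0   0   7   7   7   7   7   7   7   7   7
  2   0   0   7   7   7   7   7   7  14  14  14
  3   0   0   7   7   7   7   7   7  14  14  14
  4   0   0   7   7   7   7   7   7  14  14  14
  5   0   0   7   7   7   7   7   8  14  14  14
  6   0   0   7   7   7   7   7   8  14  14  14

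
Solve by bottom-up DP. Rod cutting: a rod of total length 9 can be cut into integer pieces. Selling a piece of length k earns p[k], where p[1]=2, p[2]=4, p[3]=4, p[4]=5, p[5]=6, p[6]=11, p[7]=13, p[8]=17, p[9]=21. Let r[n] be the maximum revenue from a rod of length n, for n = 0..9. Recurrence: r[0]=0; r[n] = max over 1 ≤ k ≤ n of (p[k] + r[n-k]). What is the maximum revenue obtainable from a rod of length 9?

   n    0    1    2    3    4    5    6    7    8    9
r[n]    0    2    4    6    8   10   12   14   17   21

21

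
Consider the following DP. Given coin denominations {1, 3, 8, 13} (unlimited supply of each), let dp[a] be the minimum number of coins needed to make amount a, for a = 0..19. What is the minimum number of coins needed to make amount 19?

 a  0  1  2  3  4  5  6  7  8  9 10 11 12 13 14 15 16 17 18 19
dp  0  1  2  1  2  3  2  3  1  2  3  2  3  1  2  3  2  3  4  3

3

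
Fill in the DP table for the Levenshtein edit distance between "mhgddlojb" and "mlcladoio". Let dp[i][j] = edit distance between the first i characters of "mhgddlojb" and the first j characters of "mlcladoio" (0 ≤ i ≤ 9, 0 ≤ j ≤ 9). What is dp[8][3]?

6

   ''  m  l  c  l  a  d  o  i  o
''  0  1  2  3  4  5  6  7  8  9
 m  1  0  1  2  3  4  5  6  7  8
 h  2  1  1  2  3  4  5  6  7  8
 g  3  2  2  2  3  4  5  6  7  8
 d  4  3  3  3  3  4  4  5  6  7
 d  5  4  4  4  4  4  4  5  6  7
 l  6  5  4  5  4  5  5  5  6  7
 o  7  6  5  5  5  5  6  5  6  6
 j  8  7  6  6  6  6  6  6  6  7
 b  9  8  7  7  7  7  7  7  7  7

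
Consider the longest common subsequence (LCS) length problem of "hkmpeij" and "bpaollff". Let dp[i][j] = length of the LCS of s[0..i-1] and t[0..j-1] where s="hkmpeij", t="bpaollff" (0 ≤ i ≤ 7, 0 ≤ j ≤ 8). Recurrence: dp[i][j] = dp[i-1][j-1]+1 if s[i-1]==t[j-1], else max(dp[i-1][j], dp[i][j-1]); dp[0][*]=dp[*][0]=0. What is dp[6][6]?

1

   ''  b  p  a  o  l  l  f  f
''  0  0  0  0  0  0  0  0  0
 h  0  0  0  0  0  0  0  0  0
 k  0  0  0  0  0  0  0  0  0
 m  0  0  0  0  0  0  0  0  0
 p  0  0  1  1  1  1  1  1  1
 e  0  0  1  1  1  1  1  1  1
 i  0  0  1  1  1  1  1  1  1
 j  0  0  1  1  1  1  1  1  1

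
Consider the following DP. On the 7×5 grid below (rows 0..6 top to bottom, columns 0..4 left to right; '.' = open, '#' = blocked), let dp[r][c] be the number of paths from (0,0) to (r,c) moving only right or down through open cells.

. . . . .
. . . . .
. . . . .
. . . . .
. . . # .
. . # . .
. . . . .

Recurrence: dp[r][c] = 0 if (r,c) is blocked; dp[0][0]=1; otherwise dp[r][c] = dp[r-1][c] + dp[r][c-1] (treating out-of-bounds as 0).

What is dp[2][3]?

r\c   0   1   2   3   4
  0   1   1   1   1   1
  1   1   2   3   4   5
  2   1   3   6  10  15
  3   1   4  10  20  35
  4   1   5  15   0  35
  5   1   6   0   0  35
  6   1   7   7   7  42

10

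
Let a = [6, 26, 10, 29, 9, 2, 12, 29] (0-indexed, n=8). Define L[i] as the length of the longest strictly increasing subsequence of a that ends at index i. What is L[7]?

4

   i    0    1    2    3    4    5    6    7
a[i]    6   26   10   29    9    2   12   29
L[i]    1    2    2    3    2    1    3    4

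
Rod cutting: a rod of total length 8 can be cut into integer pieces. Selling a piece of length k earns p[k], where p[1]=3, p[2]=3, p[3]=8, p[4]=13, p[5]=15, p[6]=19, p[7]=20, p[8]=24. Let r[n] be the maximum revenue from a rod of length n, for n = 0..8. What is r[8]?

   n    0    1    2    3    4    5    6    7    8
r[n]    0    3    6    9   13   16   19   22   26

26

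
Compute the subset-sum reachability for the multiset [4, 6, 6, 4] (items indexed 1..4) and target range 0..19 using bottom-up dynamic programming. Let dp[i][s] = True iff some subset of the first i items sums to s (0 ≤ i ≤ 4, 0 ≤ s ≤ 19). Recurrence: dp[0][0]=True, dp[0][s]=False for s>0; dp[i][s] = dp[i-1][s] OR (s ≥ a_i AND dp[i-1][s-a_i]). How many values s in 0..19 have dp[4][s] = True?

8

i\s   0   1   2   3   4   5   6   7   8   9  10  11  12  13  14  15  16  17  18  19
  0   T   F   F   F   F   F   F   F   F   F   F   F   F   F   F   F   F   F   F   F
  1   T   F   F   F   T   F   F   F   F   F   F   F   F   F   F   F   F   F   F   F
  2   T   F   F   F   T   F   T   F   F   F   T   F   F   F   F   F   F   F   F   F
  3   T   F   F   F   T   F   T   F   F   F   T   F   T   F   F   F   T   F   F   F
  4   T   F   F   F   T   F   T   F   T   F   T   F   T   F   T   F   T   F   F   F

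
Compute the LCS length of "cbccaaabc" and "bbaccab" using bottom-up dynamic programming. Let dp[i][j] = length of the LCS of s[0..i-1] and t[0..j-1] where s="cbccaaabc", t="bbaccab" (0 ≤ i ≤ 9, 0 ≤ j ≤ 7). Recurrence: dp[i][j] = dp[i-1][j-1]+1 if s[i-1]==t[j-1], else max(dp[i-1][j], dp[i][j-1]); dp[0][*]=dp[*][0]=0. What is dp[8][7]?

   ''  b  b  a  c  c  a  b
''  0  0  0  0  0  0  0  0
 c  0  0  0  0  1  1  1  1
 b  0  1  1  1  1  1  1  2
 c  0  1  1  1  2  2  2  2
 c  0  1  1  1  2  3  3  3
 a  0  1  1  2  2  3  4  4
 a  0  1  1  2  2  3  4  4
 a  0  1  1  2  2  3  4  4
 b  0  1  2  2  2  3  4  5
 c  0  1  2  2  3  3  4  5

5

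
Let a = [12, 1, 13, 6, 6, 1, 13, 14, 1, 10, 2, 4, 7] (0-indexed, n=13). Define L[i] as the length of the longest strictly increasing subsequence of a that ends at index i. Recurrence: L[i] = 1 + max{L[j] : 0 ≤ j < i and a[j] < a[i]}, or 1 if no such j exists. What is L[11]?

   i    0    1    2    3    4    5    6    7    8    9   10   11   12
a[i]   12    1   13    6    6    1   13   14    1   10    2    4    7
L[i]    1    1    2    2    2    1    3    4    1    3    2    3    4

3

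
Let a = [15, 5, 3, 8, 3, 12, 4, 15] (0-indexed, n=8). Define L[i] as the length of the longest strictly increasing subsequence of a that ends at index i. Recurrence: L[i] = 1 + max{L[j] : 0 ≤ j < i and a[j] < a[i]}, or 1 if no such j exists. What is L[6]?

   i    0    1    2    3    4    5    6    7
a[i]   15    5    3    8    3   12    4   15
L[i]    1    1    1    2    1    3    2    4

2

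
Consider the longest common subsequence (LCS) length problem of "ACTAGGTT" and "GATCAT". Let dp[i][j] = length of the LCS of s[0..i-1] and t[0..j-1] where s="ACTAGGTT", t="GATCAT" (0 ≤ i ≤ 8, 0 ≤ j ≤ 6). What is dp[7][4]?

   ''  G  A  T  C  A  T
''  0  0  0  0  0  0  0
 A  0  0  1  1  1  1  1
 C  0  0  1  1  2  2  2
 T  0  0  1  2  2  2  3
 A  0  0  1  2  2  3  3
 G  0  1  1  2  2  3  3
 G  0  1  1  2  2  3  3
 T  0  1  1  2  2  3  4
 T  0  1  1  2  2  3  4

2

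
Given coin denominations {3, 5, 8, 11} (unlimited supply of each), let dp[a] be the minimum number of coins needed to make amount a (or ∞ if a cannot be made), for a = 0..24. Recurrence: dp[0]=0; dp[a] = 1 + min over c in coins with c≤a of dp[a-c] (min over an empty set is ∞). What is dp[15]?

3

 a  0  1  2  3  4  5  6  7  8  9 10 11 12 13 14 15 16 17 18 19 20 21 22 23 24
dp  0  -  -  1  -  1  2  -  1  3  2  1  4  2  2  3  2  3  3  2  4  3  2  4  3
(- denotes ∞ / unreachable)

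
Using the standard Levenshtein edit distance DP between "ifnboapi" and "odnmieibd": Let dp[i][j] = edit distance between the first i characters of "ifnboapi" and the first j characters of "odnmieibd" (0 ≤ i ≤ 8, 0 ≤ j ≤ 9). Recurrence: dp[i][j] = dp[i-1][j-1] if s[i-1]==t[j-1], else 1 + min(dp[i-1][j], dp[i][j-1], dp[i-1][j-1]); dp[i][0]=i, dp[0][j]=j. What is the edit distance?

   ''  o  d  n  m  i  e  i  b  d
''  0  1  2  3  4  5  6  7  8  9
 i  1  1  2  3  4  4  5  6  7  8
 f  2  2  2  3  4  5  5  6  7  8
 n  3  3  3  2  3  4  5  6  7  8
 b  4  4  4  3  3  4  5  6  6  7
 o  5  4  5  4  4  4  5  6  7  7
 a  6  5  5  5  5  5  5  6  7  8
 p  7  6  6  6  6  6  6  6  7  8
 i  8  7  7  7  7  6  7  6  7  8

8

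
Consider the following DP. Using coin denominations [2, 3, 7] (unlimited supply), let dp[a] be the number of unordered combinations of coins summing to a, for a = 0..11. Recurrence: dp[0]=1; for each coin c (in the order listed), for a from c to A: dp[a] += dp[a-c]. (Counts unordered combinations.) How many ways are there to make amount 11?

3

after  coin     0     1     2     3     4     5     6     7     8     9    10    11
          2     1     0     1     0     1     0     1     0     1     0     1     0
          3     1     0     1     1     1     1     2     1     2     2     2     2
          7     1     0     1     1     1     1     2     2     2     3     3     3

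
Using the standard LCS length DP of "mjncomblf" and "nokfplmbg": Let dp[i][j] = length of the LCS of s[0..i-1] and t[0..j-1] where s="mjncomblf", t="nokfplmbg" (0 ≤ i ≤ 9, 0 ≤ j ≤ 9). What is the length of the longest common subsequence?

   ''  n  o  k  f  p  l  m  b  g
''  0  0  0  0  0  0  0  0  0  0
 m  0  0  0  0  0  0  0  1  1  1
 j  0  0  0  0  0  0  0  1  1  1
 n  0  1  1  1  1  1  1  1  1  1
 c  0  1  1  1  1  1  1  1  1  1
 o  0  1  2  2  2  2  2  2  2  2
 m  0  1  2  2  2  2  2  3  3  3
 b  0  1  2  2  2  2  2  3  4  4
 l  0  1  2  2  2  2  3  3  4  4
 f  0  1  2  2  3  3  3  3  4  4

4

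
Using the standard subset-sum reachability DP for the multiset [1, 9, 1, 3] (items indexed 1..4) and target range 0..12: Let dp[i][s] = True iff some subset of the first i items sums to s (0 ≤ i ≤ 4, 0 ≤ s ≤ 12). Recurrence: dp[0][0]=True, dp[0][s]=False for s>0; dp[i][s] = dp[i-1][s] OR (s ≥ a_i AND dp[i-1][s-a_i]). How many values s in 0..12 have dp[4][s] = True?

i\s   0   1   2   3   4   5   6   7   8   9  10  11  12
  0   T   F   F   F   F   F   F   F   F   F   F   F   F
  1   T   T   F   F   F   F   F   F   F   F   F   F   F
  2   T   T   F   F   F   F   F   F   F   T   T   F   F
  3   T   T   T   F   F   F   F   F   F   T   T   T   F
  4   T   T   T   T   T   T   F   F   F   T   T   T   T

10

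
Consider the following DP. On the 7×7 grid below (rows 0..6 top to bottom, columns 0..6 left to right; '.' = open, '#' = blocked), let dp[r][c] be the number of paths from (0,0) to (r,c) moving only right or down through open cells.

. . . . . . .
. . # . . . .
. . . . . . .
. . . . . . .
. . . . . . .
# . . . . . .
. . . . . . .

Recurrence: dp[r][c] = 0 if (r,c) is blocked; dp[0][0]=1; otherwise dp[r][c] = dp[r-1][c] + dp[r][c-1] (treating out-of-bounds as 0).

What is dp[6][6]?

539

r\c   0   1   2   3   4   5   6
  0   1   1   1   1   1   1   1
  1   1   2   0   1   2   3   4
  2   1   3   3   4   6   9  13
  3   1   4   7  11  17  26  39
  4   1   5  12  23  40  66 105
  5   0   5  17  40  80 146 251
  6   0   5  22  62 142 288 539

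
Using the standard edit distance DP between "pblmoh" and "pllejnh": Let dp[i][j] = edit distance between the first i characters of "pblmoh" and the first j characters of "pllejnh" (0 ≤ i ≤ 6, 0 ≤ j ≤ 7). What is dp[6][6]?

4

   ''  p  l  l  e  j  n  h
''  0  1  2  3  4  5  6  7
 p  1  0  1  2  3  4  5  6
 b  2  1  1  2  3  4  5  6
 l  3  2  1  1  2  3  4  5
 m  4  3  2  2  2  3  4  5
 o  5  4  3  3  3  3  4  5
 h  6  5  4  4  4  4  4  4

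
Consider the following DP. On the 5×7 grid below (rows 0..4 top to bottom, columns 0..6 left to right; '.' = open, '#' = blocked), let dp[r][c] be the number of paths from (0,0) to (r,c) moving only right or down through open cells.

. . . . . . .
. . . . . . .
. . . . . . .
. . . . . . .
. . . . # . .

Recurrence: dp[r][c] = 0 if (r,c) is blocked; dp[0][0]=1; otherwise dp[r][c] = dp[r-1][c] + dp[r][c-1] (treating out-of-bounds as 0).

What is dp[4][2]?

r\c   0   1   2   3   4   5   6
  0   1   1   1   1   1   1   1
  1   1   2   3   4   5   6   7
  2   1   3   6  10  15  21  28
  3   1   4  10  20  35  56  84
  4   1   5  15  35   0  56 140

15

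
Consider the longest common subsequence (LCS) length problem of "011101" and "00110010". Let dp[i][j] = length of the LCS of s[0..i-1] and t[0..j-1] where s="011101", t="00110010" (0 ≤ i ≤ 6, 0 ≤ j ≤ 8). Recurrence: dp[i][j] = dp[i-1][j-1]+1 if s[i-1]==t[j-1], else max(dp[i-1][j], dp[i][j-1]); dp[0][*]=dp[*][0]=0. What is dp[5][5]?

4

   ''  0  0  1  1  0  0  1  0
''  0  0  0  0  0  0  0  0  0
 0  0  1  1  1  1  1  1  1  1
 1  0  1  1  2  2  2  2  2  2
 1  0  1  1  2  3  3  3  3  3
 1  0  1  1  2  3  3  3  4  4
 0  0  1  2  2  3  4  4  4  5
 1  0  1  2  3  3  4  4  5  5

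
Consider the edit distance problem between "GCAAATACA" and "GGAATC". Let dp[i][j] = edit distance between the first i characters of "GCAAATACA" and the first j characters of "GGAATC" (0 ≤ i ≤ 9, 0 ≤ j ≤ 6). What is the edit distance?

   ''  G  G  A  A  T  C
''  0  1  2  3  4  5  6
 G  1  0  1  2  3  4  5
 C  2  1  1  2  3  4  4
 A  3  2  2  1  2  3  4
 A  4  3  3  2  1  2  3
 A  5  4  4  3  2  2  3
 T  6  5  5  4  3  2  3
 A  7  6  6  5  4  3  3
 C  8  7  7  6  5  4  3
 A  9  8  8  7  6  5  4

4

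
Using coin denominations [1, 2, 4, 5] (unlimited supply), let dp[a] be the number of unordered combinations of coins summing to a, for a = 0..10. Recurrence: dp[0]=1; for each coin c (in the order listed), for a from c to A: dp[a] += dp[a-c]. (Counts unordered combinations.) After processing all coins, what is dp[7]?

after  coin     0     1     2     3     4     5     6     7     8     9    10
          1     1     1     1     1     1     1     1     1     1     1     1
          2     1     1     2     2     3     3     4     4     5     5     6
          4     1     1     2     2     4     4     6     6     9     9    12
          5     1     1     2     2     4     5     7     8    11    13    17

8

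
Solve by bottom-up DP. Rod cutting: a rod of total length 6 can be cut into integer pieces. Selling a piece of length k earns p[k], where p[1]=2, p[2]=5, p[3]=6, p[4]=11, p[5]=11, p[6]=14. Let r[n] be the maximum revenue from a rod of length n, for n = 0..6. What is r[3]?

   n    0    1    2    3    4    5    6
r[n]    0    2    5    7   11   13   16

7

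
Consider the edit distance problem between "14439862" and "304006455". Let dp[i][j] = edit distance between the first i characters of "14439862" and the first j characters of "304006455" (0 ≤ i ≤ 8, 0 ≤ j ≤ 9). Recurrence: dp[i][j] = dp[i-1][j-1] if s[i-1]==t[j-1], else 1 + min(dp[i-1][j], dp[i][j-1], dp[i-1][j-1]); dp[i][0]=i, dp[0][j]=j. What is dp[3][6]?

5

   ''  3  0  4  0  0  6  4  5  5
''  0  1  2  3  4  5  6  7  8  9
 1  1  1  2  3  4  5  6  7  8  9
 4  2  2  2  2  3  4  5  6  7  8
 4  3  3  3  2  3  4  5  5  6  7
 3  4  3  4  3  3  4  5  6  6  7
 9  5  4  4  4  4  4  5  6  7  7
 8  6  5  5  5  5  5  5  6  7  8
 6  7  6  6  6  6  6  5  6  7  8
 2  8  7  7  7  7  7  6  6  7  8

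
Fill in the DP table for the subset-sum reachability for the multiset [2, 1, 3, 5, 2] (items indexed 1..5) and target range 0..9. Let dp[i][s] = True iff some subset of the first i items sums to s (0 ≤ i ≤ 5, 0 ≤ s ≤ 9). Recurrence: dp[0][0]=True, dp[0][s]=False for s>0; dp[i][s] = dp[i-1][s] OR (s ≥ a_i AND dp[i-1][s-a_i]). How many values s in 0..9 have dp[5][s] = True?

10

i\s   0   1   2   3   4   5   6   7   8   9
  0   T   F   F   F   F   F   F   F   F   F
  1   T   F   T   F   F   F   F   F   F   F
  2   T   T   T   T   F   F   F   F   F   F
  3   T   T   T   T   T   T   T   F   F   F
  4   T   T   T   T   T   T   T   T   T   T
  5   T   T   T   T   T   T   T   T   T   T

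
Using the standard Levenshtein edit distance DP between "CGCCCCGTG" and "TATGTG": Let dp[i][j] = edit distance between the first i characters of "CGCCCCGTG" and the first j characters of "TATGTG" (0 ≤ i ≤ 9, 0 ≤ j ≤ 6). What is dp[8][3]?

7

   ''  T  A  T  G  T  G
''  0  1  2  3  4  5  6
 C  1  1  2  3  4  5  6
 G  2  2  2  3  3  4  5
 C  3  3  3  3  4  4  5
 C  4  4  4  4  4  5  5
 C  5  5  5  5  5  5  6
 C  6  6  6  6  6  6  6
 G  7  7  7  7  6  7  6
 T  8  7  8  7  7  6  7
 G  9  8  8  8  7  7  6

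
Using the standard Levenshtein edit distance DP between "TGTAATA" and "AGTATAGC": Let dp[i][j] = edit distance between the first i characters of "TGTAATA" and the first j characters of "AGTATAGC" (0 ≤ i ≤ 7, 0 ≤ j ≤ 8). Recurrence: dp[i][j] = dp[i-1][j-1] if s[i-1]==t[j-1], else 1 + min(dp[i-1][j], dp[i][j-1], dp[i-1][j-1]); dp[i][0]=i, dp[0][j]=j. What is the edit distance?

   ''  A  G  T  A  T  A  G  C
''  0  1  2  3  4  5  6  7  8
 T  1  1  2  2  3  4  5  6  7
 G  2  2  1  2  3  4  5  5  6
 T  3  3  2  1  2  3  4  5  6
 A  4  3  3  2  1  2  3  4  5
 A  5  4  4  3  2  2  2  3  4
 T  6  5  5  4  3  2  3  3  4
 A  7  6  6  5  4  3  2  3  4

4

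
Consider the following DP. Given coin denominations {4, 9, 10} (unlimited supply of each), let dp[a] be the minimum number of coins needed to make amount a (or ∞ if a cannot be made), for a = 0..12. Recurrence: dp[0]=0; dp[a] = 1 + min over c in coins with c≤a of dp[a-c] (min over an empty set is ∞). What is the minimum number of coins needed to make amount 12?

3

 a  0  1  2  3  4  5  6  7  8  9 10 11 12
dp  0  -  -  -  1  -  -  -  2  1  1  -  3
(- denotes ∞ / unreachable)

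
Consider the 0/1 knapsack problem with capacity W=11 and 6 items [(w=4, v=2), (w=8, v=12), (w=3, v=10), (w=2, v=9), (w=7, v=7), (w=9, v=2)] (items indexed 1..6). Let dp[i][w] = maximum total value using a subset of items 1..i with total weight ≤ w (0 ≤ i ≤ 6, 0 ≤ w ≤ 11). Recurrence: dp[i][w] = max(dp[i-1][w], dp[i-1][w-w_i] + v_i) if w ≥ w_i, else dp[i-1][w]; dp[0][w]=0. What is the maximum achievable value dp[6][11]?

22

i\w   0   1   2   3   4   5   6   7   8   9  10  11
  0   0   0   0   0   0   0   0   0   0   0   0   0
  1   0   0   0   0   2   2   2   2   2   2   2   2
  2   0   0   0   0   2   2   2   2  12  12  12  12
  3   0   0   0  10  10  10  10  12  12  12  12  22
  4   0   0   9  10  10  19  19  19  19  21  21  22
  5   0   0   9  10  10  19  19  19  19  21  21  22
  6   0   0   9  10  10  19  19  19  19  21  21  22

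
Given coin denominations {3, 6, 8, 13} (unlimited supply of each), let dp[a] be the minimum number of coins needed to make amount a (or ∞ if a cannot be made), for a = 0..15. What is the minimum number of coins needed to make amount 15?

3

 a  0  1  2  3  4  5  6  7  8  9 10 11 12 13 14 15
dp  0  -  -  1  -  -  1  -  1  2  -  2  2  1  2  3
(- denotes ∞ / unreachable)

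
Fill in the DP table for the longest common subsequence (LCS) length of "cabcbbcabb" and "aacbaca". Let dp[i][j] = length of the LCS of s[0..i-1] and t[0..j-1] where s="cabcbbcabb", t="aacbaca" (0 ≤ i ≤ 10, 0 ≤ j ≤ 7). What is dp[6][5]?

3

   ''  a  a  c  b  a  c  a
''  0  0  0  0  0  0  0  0
 c  0  0  0  1  1  1  1  1
 a  0  1  1  1  1  2  2  2
 b  0  1  1  1  2  2  2  2
 c  0  1  1  2  2  2  3  3
 b  0  1  1  2  3  3  3  3
 b  0  1  1  2  3  3  3  3
 c  0  1  1  2  3  3  4  4
 a  0  1  2  2  3  4  4  5
 b  0  1  2  2  3  4  4  5
 b  0  1  2  2  3  4  4  5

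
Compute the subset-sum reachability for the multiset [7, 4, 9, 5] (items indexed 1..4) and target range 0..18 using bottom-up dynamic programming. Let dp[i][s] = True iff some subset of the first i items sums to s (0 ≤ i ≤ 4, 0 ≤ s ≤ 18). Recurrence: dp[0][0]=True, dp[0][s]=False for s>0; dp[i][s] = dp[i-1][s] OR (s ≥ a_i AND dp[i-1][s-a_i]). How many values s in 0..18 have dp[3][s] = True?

i\s   0   1   2   3   4   5   6   7   8   9  10  11  12  13  14  15  16  17  18
  0   T   F   F   F   F   F   F   F   F   F   F   F   F   F   F   F   F   F   F
  1   T   F   F   F   F   F   F   T   F   F   F   F   F   F   F   F   F   F   F
  2   T   F   F   F   T   F   F   T   F   F   F   T   F   F   F   F   F   F   F
  3   T   F   F   F   T   F   F   T   F   T   F   T   F   T   F   F   T   F   F
  4   T   F   F   F   T   T   F   T   F   T   F   T   T   T   T   F   T   F   T

7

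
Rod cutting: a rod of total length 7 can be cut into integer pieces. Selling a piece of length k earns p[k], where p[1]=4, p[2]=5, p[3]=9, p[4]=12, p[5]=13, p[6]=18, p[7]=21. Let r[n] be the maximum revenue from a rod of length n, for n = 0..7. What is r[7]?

   n    0    1    2    3    4    5    6    7
r[n]    0    4    8   12   16   20   24   28

28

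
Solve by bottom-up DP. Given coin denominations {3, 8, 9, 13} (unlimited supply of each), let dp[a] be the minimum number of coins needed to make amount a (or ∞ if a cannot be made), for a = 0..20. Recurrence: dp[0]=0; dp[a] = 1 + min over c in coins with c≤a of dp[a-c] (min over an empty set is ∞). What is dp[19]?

 a  0  1  2  3  4  5  6  7  8  9 10 11 12 13 14 15 16 17 18 19 20
dp  0  -  -  1  -  -  2  -  1  1  -  2  2  1  3  3  2  2  2  3  3
(- denotes ∞ / unreachable)

3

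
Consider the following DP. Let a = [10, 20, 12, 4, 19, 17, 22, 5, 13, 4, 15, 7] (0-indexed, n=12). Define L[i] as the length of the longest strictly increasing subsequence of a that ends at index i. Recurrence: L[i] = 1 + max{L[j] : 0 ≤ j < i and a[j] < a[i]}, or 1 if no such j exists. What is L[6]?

   i    0    1    2    3    4    5    6    7    8    9   10   11
a[i]   10   20   12    4   19   17   22    5   13    4   15    7
L[i]    1    2    2    1    3    3    4    2    3    1    4    3

4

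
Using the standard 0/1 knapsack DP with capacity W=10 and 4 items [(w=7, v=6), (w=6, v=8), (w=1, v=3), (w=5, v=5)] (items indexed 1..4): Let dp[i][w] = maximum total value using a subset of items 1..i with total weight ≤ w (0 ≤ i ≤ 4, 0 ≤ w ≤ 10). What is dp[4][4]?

3

i\w   0   1   2   3   4   5   6   7   8   9  10
  0   0   0   0   0   0   0   0   0   0   0   0
  1   0   0   0   0   0   0   0   6   6   6   6
  2   0   0   0   0   0   0   8   8   8   8   8
  3   0   3   3   3   3   3   8  11  11  11  11
  4   0   3   3   3   3   5   8  11  11  11  11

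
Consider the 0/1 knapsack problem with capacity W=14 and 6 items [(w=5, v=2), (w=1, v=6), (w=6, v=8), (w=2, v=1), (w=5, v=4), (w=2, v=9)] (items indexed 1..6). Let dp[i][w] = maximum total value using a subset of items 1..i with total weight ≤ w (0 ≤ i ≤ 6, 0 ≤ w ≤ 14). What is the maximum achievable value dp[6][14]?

27

i\w   0   1   2   3   4   5   6   7   8   9  10  11  12  13  14
  0   0   0   0   0   0   0   0   0   0   0   0   0   0   0   0
  1   0   0   0   0   0   2   2   2   2   2   2   2   2   2   2
  2   0   6   6   6   6   6   8   8   8   8   8   8   8   8   8
  3   0   6   6   6   6   6   8  14  14  14  14  14  16  16  16
  4   0   6   6   7   7   7   8  14  14  15  15  15  16  16  17
  5   0   6   6   7   7   7  10  14  14  15  15  15  18  18  19
  6   0   6   9  15  15  16  16  16  19  23  23  24  24  24  27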